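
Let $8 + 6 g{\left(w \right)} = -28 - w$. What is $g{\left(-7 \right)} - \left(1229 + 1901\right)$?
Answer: $- \frac{18809}{6} \approx -3134.8$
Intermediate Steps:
$g{\left(w \right)} = -6 - \frac{w}{6}$ ($g{\left(w \right)} = - \frac{4}{3} + \frac{-28 - w}{6} = - \frac{4}{3} - \left(\frac{14}{3} + \frac{w}{6}\right) = -6 - \frac{w}{6}$)
$g{\left(-7 \right)} - \left(1229 + 1901\right) = \left(-6 - - \frac{7}{6}\right) - \left(1229 + 1901\right) = \left(-6 + \frac{7}{6}\right) - 3130 = - \frac{29}{6} - 3130 = - \frac{18809}{6}$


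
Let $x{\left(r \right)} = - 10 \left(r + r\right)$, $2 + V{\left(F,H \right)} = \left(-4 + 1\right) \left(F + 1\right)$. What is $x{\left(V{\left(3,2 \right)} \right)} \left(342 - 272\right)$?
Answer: $19600$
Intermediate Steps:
$V{\left(F,H \right)} = -5 - 3 F$ ($V{\left(F,H \right)} = -2 + \left(-4 + 1\right) \left(F + 1\right) = -2 - 3 \left(1 + F\right) = -2 - \left(3 + 3 F\right) = -5 - 3 F$)
$x{\left(r \right)} = - 20 r$ ($x{\left(r \right)} = - 10 \cdot 2 r = - 20 r$)
$x{\left(V{\left(3,2 \right)} \right)} \left(342 - 272\right) = - 20 \left(-5 - 9\right) \left(342 - 272\right) = - 20 \left(-5 - 9\right) 70 = \left(-20\right) \left(-14\right) 70 = 280 \cdot 70 = 19600$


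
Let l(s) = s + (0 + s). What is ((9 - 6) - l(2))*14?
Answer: -14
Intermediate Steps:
l(s) = 2*s (l(s) = s + s = 2*s)
((9 - 6) - l(2))*14 = ((9 - 6) - 2*2)*14 = (3 - 1*4)*14 = (3 - 4)*14 = -1*14 = -14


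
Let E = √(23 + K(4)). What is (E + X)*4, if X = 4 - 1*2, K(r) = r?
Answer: 8 + 12*√3 ≈ 28.785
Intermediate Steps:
X = 2 (X = 4 - 2 = 2)
E = 3*√3 (E = √(23 + 4) = √27 = 3*√3 ≈ 5.1962)
(E + X)*4 = (3*√3 + 2)*4 = (2 + 3*√3)*4 = 8 + 12*√3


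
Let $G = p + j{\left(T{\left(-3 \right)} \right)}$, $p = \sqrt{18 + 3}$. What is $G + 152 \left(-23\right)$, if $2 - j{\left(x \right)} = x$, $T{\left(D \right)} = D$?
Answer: $-3491 + \sqrt{21} \approx -3486.4$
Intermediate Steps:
$p = \sqrt{21} \approx 4.5826$
$j{\left(x \right)} = 2 - x$
$G = 5 + \sqrt{21}$ ($G = \sqrt{21} + \left(2 - -3\right) = \sqrt{21} + \left(2 + 3\right) = \sqrt{21} + 5 = 5 + \sqrt{21} \approx 9.5826$)
$G + 152 \left(-23\right) = \left(5 + \sqrt{21}\right) + 152 \left(-23\right) = \left(5 + \sqrt{21}\right) - 3496 = -3491 + \sqrt{21}$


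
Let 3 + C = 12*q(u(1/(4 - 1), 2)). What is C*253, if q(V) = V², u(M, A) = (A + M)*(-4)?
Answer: 791131/3 ≈ 2.6371e+5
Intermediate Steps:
u(M, A) = -4*A - 4*M
C = 3127/3 (C = -3 + 12*(-4*2 - 4/(4 - 1))² = -3 + 12*(-8 - 4/3)² = -3 + 12*(-28/3)² = -3 + 12*(784/9) = -3 + 3136/3 = 3127/3 ≈ 1042.3)
C*253 = (3127/3)*253 = 791131/3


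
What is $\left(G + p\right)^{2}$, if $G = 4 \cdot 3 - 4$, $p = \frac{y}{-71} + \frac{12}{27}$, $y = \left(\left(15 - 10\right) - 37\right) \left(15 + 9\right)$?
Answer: $\frac{151486864}{408321} \approx 371.0$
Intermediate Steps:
$y = -768$ ($y = \left(\left(15 - 10\right) - 37\right) 24 = \left(5 - 37\right) 24 = \left(-32\right) 24 = -768$)
$p = \frac{7196}{639}$ ($p = - \frac{768}{-71} + \frac{12}{27} = \left(-768\right) \left(- \frac{1}{71}\right) + 12 \cdot \frac{1}{27} = \frac{768}{71} + \frac{4}{9} = \frac{7196}{639} \approx 11.261$)
$G = 8$ ($G = 12 - 4 = 8$)
$\left(G + p\right)^{2} = \left(8 + \frac{7196}{639}\right)^{2} = \left(\frac{12308}{639}\right)^{2} = \frac{151486864}{408321}$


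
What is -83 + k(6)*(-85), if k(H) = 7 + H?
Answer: -1188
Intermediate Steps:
-83 + k(6)*(-85) = -83 + (7 + 6)*(-85) = -83 + 13*(-85) = -83 - 1105 = -1188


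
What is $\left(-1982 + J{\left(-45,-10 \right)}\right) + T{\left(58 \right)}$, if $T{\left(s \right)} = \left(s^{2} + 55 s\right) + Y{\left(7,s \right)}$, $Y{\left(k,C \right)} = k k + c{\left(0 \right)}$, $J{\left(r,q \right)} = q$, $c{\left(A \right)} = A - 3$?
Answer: $4608$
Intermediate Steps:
$c{\left(A \right)} = -3 + A$
$Y{\left(k,C \right)} = -3 + k^{2}$ ($Y{\left(k,C \right)} = k k + \left(-3 + 0\right) = k^{2} - 3 = -3 + k^{2}$)
$T{\left(s \right)} = 46 + s^{2} + 55 s$ ($T{\left(s \right)} = \left(s^{2} + 55 s\right) - \left(3 - 7^{2}\right) = \left(s^{2} + 55 s\right) + \left(-3 + 49\right) = \left(s^{2} + 55 s\right) + 46 = 46 + s^{2} + 55 s$)
$\left(-1982 + J{\left(-45,-10 \right)}\right) + T{\left(58 \right)} = \left(-1982 - 10\right) + \left(46 + 58^{2} + 55 \cdot 58\right) = -1992 + \left(46 + 3364 + 3190\right) = -1992 + 6600 = 4608$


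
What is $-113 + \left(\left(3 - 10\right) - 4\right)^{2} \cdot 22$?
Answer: $2549$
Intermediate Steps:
$-113 + \left(\left(3 - 10\right) - 4\right)^{2} \cdot 22 = -113 + \left(-7 - 4\right)^{2} \cdot 22 = -113 + \left(-11\right)^{2} \cdot 22 = -113 + 121 \cdot 22 = -113 + 2662 = 2549$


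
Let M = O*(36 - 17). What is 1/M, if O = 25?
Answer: 1/475 ≈ 0.0021053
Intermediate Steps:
M = 475 (M = 25*(36 - 17) = 25*19 = 475)
1/M = 1/475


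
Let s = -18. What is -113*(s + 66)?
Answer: -5424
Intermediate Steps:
-113*(s + 66) = -113*(-18 + 66) = -113*48 = -5424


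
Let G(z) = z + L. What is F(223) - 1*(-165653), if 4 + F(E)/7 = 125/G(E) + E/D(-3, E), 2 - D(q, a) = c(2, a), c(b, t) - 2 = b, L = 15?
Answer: 2802419/17 ≈ 1.6485e+5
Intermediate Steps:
c(b, t) = 2 + b
G(z) = 15 + z (G(z) = z + 15 = 15 + z)
D(q, a) = -2 (D(q, a) = 2 - (2 + 2) = 2 - 1*4 = 2 - 4 = -2)
F(E) = -28 + 875/(15 + E) - 7*E/2 (F(E) = -28 + 7*(125/(15 + E) + E/(-2)) = -28 + 7*(125/(15 + E) + E*(-½)) = -28 + 7*(125/(15 + E) - E/2) = -28 + (875/(15 + E) - 7*E/2) = -28 + 875/(15 + E) - 7*E/2)
F(223) - 1*(-165653) = 7*(130 - 1*223² - 23*223)/(2*(15 + 223)) - 1*(-165653) = (7/2)*(130 - 1*49729 - 5129)/238 + 165653 = (7/2)*(1/238)*(130 - 49729 - 5129) + 165653 = (7/2)*(1/238)*(-54728) + 165653 = -13682/17 + 165653 = 2802419/17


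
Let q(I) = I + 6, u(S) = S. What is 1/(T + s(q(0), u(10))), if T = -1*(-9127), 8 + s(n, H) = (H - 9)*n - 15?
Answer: 1/9110 ≈ 0.00010977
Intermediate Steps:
q(I) = 6 + I
s(n, H) = -23 + n*(-9 + H) (s(n, H) = -8 + ((H - 9)*n - 15) = -8 + ((-9 + H)*n - 15) = -8 + (n*(-9 + H) - 15) = -8 + (-15 + n*(-9 + H)) = -23 + n*(-9 + H))
T = 9127
1/(T + s(q(0), u(10))) = 1/(9127 + (-23 - 9*(6 + 0) + 10*(6 + 0))) = 1/(9127 + (-23 - 9*6 + 10*6)) = 1/(9127 + (-23 - 54 + 60)) = 1/(9127 - 17) = 1/9110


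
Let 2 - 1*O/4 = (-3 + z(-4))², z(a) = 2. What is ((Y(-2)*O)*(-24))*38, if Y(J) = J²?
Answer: -14592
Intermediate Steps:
O = 4 (O = 8 - 4*(-3 + 2)² = 8 - 4*(-1)² = 8 - 4*1 = 8 - 4 = 4)
((Y(-2)*O)*(-24))*38 = (((-2)²*4)*(-24))*38 = ((4*4)*(-24))*38 = (16*(-24))*38 = -384*38 = -14592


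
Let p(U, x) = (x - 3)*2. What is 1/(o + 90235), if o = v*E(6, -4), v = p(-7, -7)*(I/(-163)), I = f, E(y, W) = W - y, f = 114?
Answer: 163/14685505 ≈ 1.1099e-5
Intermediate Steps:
p(U, x) = -6 + 2*x (p(U, x) = (-3 + x)*2 = -6 + 2*x)
I = 114
v = 2280/163 (v = (-6 + 2*(-7))*(114/(-163)) = (-6 - 14)*(114*(-1/163)) = -20*(-114/163) = 2280/163 ≈ 13.988)
o = -22800/163 (o = 2280*(-4 - 1*6)/163 = 2280*(-4 - 6)/163 = (2280/163)*(-10) = -22800/163 ≈ -139.88)
1/(o + 90235) = 1/(-22800/163 + 90235) = 1/(14685505/163) = 163/14685505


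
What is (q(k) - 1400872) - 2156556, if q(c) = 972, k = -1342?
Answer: -3556456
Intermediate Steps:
(q(k) - 1400872) - 2156556 = (972 - 1400872) - 2156556 = -1399900 - 2156556 = -3556456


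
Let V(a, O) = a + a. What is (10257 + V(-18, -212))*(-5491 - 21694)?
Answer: -277857885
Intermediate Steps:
V(a, O) = 2*a
(10257 + V(-18, -212))*(-5491 - 21694) = (10257 + 2*(-18))*(-5491 - 21694) = (10257 - 36)*(-27185) = 10221*(-27185) = -277857885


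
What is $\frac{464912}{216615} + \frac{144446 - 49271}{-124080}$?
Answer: $\frac{7511641}{5446320} \approx 1.3792$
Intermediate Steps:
$\frac{464912}{216615} + \frac{144446 - 49271}{-124080} = 464912 \cdot \frac{1}{216615} + \left(144446 - 49271\right) \left(- \frac{1}{124080}\right) = \frac{66416}{30945} + 95175 \left(- \frac{1}{124080}\right) = \frac{66416}{30945} - \frac{135}{176} = \frac{7511641}{5446320}$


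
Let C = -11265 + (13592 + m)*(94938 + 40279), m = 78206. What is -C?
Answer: -12412638901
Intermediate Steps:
C = 12412638901 (C = -11265 + (13592 + 78206)*(94938 + 40279) = -11265 + 91798*135217 = -11265 + 12412650166 = 12412638901)
-C = -1*12412638901 = -12412638901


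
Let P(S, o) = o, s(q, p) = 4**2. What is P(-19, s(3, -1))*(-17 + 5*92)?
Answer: 7088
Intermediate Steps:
s(q, p) = 16
P(-19, s(3, -1))*(-17 + 5*92) = 16*(-17 + 5*92) = 16*(-17 + 460) = 16*443 = 7088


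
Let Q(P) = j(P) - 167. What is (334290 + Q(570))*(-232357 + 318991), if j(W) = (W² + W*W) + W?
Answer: 85290566562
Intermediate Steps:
j(W) = W + 2*W² (j(W) = (W² + W²) + W = 2*W² + W = W + 2*W²)
Q(P) = -167 + P*(1 + 2*P) (Q(P) = P*(1 + 2*P) - 167 = -167 + P*(1 + 2*P))
(334290 + Q(570))*(-232357 + 318991) = (334290 + (-167 + 570*(1 + 2*570)))*(-232357 + 318991) = (334290 + (-167 + 570*(1 + 1140)))*86634 = (334290 + (-167 + 570*1141))*86634 = (334290 + (-167 + 650370))*86634 = (334290 + 650203)*86634 = 984493*86634 = 85290566562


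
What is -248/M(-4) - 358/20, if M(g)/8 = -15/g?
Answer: -157/6 ≈ -26.167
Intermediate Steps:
M(g) = -120/g (M(g) = 8*(-15/g) = -120/g)
-248/M(-4) - 358/20 = -248/((-120/(-4))) - 358/20 = -248/((-120*(-¼))) - 358*1/20 = -248/30 - 179/10 = -248*1/30 - 179/10 = -124/15 - 179/10 = -157/6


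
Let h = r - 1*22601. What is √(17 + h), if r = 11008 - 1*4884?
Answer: 2*I*√4115 ≈ 128.3*I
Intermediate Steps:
r = 6124 (r = 11008 - 4884 = 6124)
h = -16477 (h = 6124 - 1*22601 = 6124 - 22601 = -16477)
√(17 + h) = √(17 - 16477) = √(-16460) = 2*I*√4115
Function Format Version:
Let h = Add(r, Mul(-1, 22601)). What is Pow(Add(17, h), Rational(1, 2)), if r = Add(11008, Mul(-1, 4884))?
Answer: Mul(2, I, Pow(4115, Rational(1, 2))) ≈ Mul(128.30, I)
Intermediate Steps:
r = 6124 (r = Add(11008, -4884) = 6124)
h = -16477 (h = Add(6124, Mul(-1, 22601)) = Add(6124, -22601) = -16477)
Pow(Add(17, h), Rational(1, 2)) = Pow(Add(17, -16477), Rational(1, 2)) = Pow(-16460, Rational(1, 2)) = Mul(2, I, Pow(4115, Rational(1, 2)))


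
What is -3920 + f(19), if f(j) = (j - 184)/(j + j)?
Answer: -149125/38 ≈ -3924.3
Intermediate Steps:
f(j) = (-184 + j)/(2*j) (f(j) = (-184 + j)/((2*j)) = (-184 + j)*(1/(2*j)) = (-184 + j)/(2*j))
-3920 + f(19) = -3920 + (1/2)*(-184 + 19)/19 = -3920 + (1/2)*(1/19)*(-165) = -3920 - 165/38 = -149125/38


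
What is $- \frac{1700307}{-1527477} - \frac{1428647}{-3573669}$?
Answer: $\frac{35751341342}{23630723823} \approx 1.5129$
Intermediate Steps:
$- \frac{1700307}{-1527477} - \frac{1428647}{-3573669} = \left(-1700307\right) \left(- \frac{1}{1527477}\right) - - \frac{129877}{324879} = \frac{80967}{72737} + \frac{129877}{324879} = \frac{35751341342}{23630723823}$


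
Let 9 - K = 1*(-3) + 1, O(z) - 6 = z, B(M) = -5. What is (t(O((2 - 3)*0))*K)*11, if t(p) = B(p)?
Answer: -605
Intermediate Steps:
O(z) = 6 + z
t(p) = -5
K = 11 (K = 9 - (1*(-3) + 1) = 9 - (-3 + 1) = 9 - 1*(-2) = 9 + 2 = 11)
(t(O((2 - 3)*0))*K)*11 = -5*11*11 = -55*11 = -605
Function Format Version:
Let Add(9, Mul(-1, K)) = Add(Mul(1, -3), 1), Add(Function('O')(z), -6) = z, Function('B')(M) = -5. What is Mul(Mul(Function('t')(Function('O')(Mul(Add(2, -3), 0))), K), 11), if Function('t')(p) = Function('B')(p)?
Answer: -605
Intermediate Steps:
Function('O')(z) = Add(6, z)
Function('t')(p) = -5
K = 11 (K = Add(9, Mul(-1, Add(Mul(1, -3), 1))) = Add(9, Mul(-1, Add(-3, 1))) = Add(9, Mul(-1, -2)) = Add(9, 2) = 11)
Mul(Mul(Function('t')(Function('O')(Mul(Add(2, -3), 0))), K), 11) = Mul(Mul(-5, 11), 11) = Mul(-55, 11) = -605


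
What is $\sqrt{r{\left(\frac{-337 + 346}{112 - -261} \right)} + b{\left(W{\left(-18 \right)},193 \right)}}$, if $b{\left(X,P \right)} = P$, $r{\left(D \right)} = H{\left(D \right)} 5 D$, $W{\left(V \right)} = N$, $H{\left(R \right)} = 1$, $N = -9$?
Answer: $\frac{\sqrt{26868682}}{373} \approx 13.897$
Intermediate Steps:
$W{\left(V \right)} = -9$
$r{\left(D \right)} = 5 D$ ($r{\left(D \right)} = 1 \cdot 5 D = 5 D$)
$\sqrt{r{\left(\frac{-337 + 346}{112 - -261} \right)} + b{\left(W{\left(-18 \right)},193 \right)}} = \sqrt{5 \frac{-337 + 346}{112 - -261} + 193} = \sqrt{5 \frac{9}{112 + 261} + 193} = \sqrt{5 \cdot \frac{9}{373} + 193} = \sqrt{\frac{45}{373} + 193} = \sqrt{\frac{72034}{373}} = \frac{\sqrt{26868682}}{373}$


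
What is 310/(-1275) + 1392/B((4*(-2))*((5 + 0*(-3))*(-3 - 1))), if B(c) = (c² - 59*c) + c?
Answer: -161/1020 ≈ -0.15784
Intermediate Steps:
B(c) = c² - 58*c
310/(-1275) + 1392/B((4*(-2))*((5 + 0*(-3))*(-3 - 1))) = 310/(-1275) + 1392/((((4*(-2))*((5 + 0*(-3))*(-3 - 1)))*(-58 + (4*(-2))*((5 + 0*(-3))*(-3 - 1))))) = 310*(-1/1275) + 1392/(((-8*(5 + 0)*(-4))*(-58 - 8*(5 + 0)*(-4)))) = -62/255 + 1392/(((-40*(-4))*(-58 - 40*(-4)))) = -62/255 + 1392/(((-8*(-20))*(-58 - 8*(-20)))) = -62/255 + 1392/((160*(-58 + 160))) = -62/255 + 1392/((160*102)) = -62/255 + 1392/16320 = -62/255 + 1392*(1/16320) = -62/255 + 29/340 = -161/1020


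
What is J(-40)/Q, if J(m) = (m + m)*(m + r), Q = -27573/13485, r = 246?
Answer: 74077600/9191 ≈ 8059.8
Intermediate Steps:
Q = -9191/4495 (Q = -27573*1/13485 = -9191/4495 ≈ -2.0447)
J(m) = 2*m*(246 + m) (J(m) = (m + m)*(m + 246) = (2*m)*(246 + m) = 2*m*(246 + m))
J(-40)/Q = (2*(-40)*(246 - 40))/(-9191/4495) = (2*(-40)*206)*(-4495/9191) = -16480*(-4495/9191) = 74077600/9191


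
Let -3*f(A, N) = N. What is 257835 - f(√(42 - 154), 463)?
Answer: 773968/3 ≈ 2.5799e+5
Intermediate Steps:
f(A, N) = -N/3
257835 - f(√(42 - 154), 463) = 257835 - (-1)*463/3 = 257835 - 1*(-463/3) = 257835 + 463/3 = 773968/3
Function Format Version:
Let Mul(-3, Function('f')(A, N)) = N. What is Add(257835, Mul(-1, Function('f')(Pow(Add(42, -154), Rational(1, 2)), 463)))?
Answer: Rational(773968, 3) ≈ 2.5799e+5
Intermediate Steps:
Function('f')(A, N) = Mul(Rational(-1, 3), N)
Add(257835, Mul(-1, Function('f')(Pow(Add(42, -154), Rational(1, 2)), 463))) = Add(257835, Mul(-1, Mul(Rational(-1, 3), 463))) = Add(257835, Mul(-1, Rational(-463, 3))) = Add(257835, Rational(463, 3)) = Rational(773968, 3)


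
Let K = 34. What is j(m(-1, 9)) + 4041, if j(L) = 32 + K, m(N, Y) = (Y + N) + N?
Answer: 4107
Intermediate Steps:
m(N, Y) = Y + 2*N (m(N, Y) = (N + Y) + N = Y + 2*N)
j(L) = 66 (j(L) = 32 + 34 = 66)
j(m(-1, 9)) + 4041 = 66 + 4041 = 4107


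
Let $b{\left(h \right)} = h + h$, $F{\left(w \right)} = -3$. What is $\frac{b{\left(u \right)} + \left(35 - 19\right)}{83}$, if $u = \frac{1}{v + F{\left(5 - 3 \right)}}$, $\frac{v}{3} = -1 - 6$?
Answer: $\frac{191}{996} \approx 0.19177$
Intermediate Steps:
$v = -21$ ($v = 3 \left(-1 - 6\right) = 3 \left(-7\right) = -21$)
$u = - \frac{1}{24}$ ($u = \frac{1}{-21 - 3} = \frac{1}{-24} = - \frac{1}{24} \approx -0.041667$)
$b{\left(h \right)} = 2 h$
$\frac{b{\left(u \right)} + \left(35 - 19\right)}{83} = \frac{2 \left(- \frac{1}{24}\right) + \left(35 - 19\right)}{83} = \frac{- \frac{1}{12} + 16}{83} = \frac{1}{83} \cdot \frac{191}{12} = \frac{191}{996}$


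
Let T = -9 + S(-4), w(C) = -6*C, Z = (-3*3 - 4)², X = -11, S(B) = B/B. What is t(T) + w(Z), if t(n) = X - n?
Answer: -1017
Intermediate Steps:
S(B) = 1
Z = 169 (Z = (-9 - 4)² = (-13)² = 169)
T = -8 (T = -9 + 1 = -8)
t(n) = -11 - n
t(T) + w(Z) = (-11 - 1*(-8)) - 6*169 = (-11 + 8) - 1014 = -3 - 1014 = -1017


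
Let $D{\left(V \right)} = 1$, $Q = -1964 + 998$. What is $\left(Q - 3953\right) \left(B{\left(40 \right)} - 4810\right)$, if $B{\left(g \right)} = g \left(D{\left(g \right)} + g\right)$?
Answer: $15593230$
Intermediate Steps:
$Q = -966$
$B{\left(g \right)} = g \left(1 + g\right)$
$\left(Q - 3953\right) \left(B{\left(40 \right)} - 4810\right) = \left(-966 - 3953\right) \left(40 \left(1 + 40\right) - 4810\right) = - 4919 \left(40 \cdot 41 - 4810\right) = - 4919 \left(1640 - 4810\right) = \left(-4919\right) \left(-3170\right) = 15593230$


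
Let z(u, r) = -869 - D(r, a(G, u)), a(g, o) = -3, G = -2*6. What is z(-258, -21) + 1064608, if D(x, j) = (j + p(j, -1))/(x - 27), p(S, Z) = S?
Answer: 8509911/8 ≈ 1.0637e+6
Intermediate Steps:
G = -12
D(x, j) = 2*j/(-27 + x) (D(x, j) = (j + j)/(x - 27) = (2*j)/(-27 + x) = 2*j/(-27 + x))
z(u, r) = -869 + 6/(-27 + r) (z(u, r) = -869 - 2*(-3)/(-27 + r) = -869 - (-6)/(-27 + r) = -869 + 6/(-27 + r))
z(-258, -21) + 1064608 = (23469 - 869*(-21))/(-27 - 21) + 1064608 = (23469 + 18249)/(-48) + 1064608 = -1/48*41718 + 1064608 = -6953/8 + 1064608 = 8509911/8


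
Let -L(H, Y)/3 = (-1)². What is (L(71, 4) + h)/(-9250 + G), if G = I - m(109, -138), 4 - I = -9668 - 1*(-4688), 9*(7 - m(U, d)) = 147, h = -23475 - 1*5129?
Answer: 85821/12770 ≈ 6.7205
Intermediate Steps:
L(H, Y) = -3 (L(H, Y) = -3*(-1)² = -3*1 = -3)
h = -28604 (h = -23475 - 5129 = -28604)
m(U, d) = -28/3 (m(U, d) = 7 - ⅑*147 = 7 - 49/3 = -28/3)
I = 4984 (I = 4 - (-9668 - 1*(-4688)) = 4 - (-9668 + 4688) = 4 - 1*(-4980) = 4 + 4980 = 4984)
G = 14980/3 (G = 4984 - 1*(-28/3) = 4984 + 28/3 = 14980/3 ≈ 4993.3)
(L(71, 4) + h)/(-9250 + G) = (-3 - 28604)/(-9250 + 14980/3) = -28607/(-12770/3) = -28607*(-3/12770) = 85821/12770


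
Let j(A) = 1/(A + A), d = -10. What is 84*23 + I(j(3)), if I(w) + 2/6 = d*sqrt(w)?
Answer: 5795/3 - 5*sqrt(6)/3 ≈ 1927.6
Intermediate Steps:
j(A) = 1/(2*A)
I(w) = -1/3 - 10*sqrt(w)
84*23 + I(j(3)) = 84*23 + (-1/3 - 10*sqrt(6)/6) = 1932 + (-1/3 - 10*sqrt(6)/6) = 1932 + (-1/3 - 5*sqrt(6)/3) = 5795/3 - 5*sqrt(6)/3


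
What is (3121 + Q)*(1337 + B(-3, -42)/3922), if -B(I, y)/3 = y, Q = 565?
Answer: 9664397120/1961 ≈ 4.9283e+6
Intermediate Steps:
B(I, y) = -3*y
(3121 + Q)*(1337 + B(-3, -42)/3922) = (3121 + 565)*(1337 - 3*(-42)/3922) = 3686*(1337 + 126*(1/3922)) = 3686*(1337 + 63/1961) = 3686*(2621920/1961) = 9664397120/1961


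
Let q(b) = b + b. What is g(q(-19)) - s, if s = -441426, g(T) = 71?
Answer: 441497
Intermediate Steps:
q(b) = 2*b
g(q(-19)) - s = 71 - 1*(-441426) = 71 + 441426 = 441497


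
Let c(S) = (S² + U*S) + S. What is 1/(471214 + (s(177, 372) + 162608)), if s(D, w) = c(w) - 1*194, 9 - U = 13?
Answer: 1/770896 ≈ 1.2972e-6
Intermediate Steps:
U = -4 (U = 9 - 1*13 = 9 - 13 = -4)
c(S) = S² - 3*S (c(S) = (S² - 4*S) + S = S² - 3*S)
s(D, w) = -194 + w*(-3 + w) (s(D, w) = w*(-3 + w) - 1*194 = w*(-3 + w) - 194 = -194 + w*(-3 + w))
1/(471214 + (s(177, 372) + 162608)) = 1/(471214 + ((-194 + 372*(-3 + 372)) + 162608)) = 1/(471214 + ((-194 + 372*369) + 162608)) = 1/(471214 + ((-194 + 137268) + 162608)) = 1/(471214 + (137074 + 162608)) = 1/(471214 + 299682) = 1/770896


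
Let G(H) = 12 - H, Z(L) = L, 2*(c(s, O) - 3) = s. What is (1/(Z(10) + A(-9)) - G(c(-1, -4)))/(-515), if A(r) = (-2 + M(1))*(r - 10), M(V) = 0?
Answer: 91/4944 ≈ 0.018406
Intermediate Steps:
c(s, O) = 3 + s/2
A(r) = 20 - 2*r (A(r) = (-2 + 0)*(r - 10) = -2*(-10 + r) = 20 - 2*r)
(1/(Z(10) + A(-9)) - G(c(-1, -4)))/(-515) = (1/(10 + (20 - 2*(-9))) - (12 - (3 + (½)*(-1))))/(-515) = -(1/(10 + (20 + 18)) - (12 - (3 - ½)))/515 = -(1/(10 + 38) - (12 - 1*5/2))/515 = -(1/48 - (12 - 5/2))/515 = -(1/48 - 1*19/2)/515 = -(1/48 - 19/2)/515 = -1/515*(-455/48) = 91/4944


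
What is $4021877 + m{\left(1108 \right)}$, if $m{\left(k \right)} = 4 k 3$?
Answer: $4035173$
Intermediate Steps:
$m{\left(k \right)} = 12 k$
$4021877 + m{\left(1108 \right)} = 4021877 + 12 \cdot 1108 = 4021877 + 13296 = 4035173$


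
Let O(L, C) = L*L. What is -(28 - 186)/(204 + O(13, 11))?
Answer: 158/373 ≈ 0.42359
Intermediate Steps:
O(L, C) = L**2
-(28 - 186)/(204 + O(13, 11)) = -(28 - 186)/(204 + 13**2) = -(-158)/(204 + 169) = -(-158)/373 = -1*(-158/373) = 158/373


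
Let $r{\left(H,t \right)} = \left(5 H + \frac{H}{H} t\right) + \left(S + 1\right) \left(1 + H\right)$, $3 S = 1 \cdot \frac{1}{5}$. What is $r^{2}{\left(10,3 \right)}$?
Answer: $\frac{942841}{225} \approx 4190.4$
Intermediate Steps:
$S = \frac{1}{15}$ ($S = \frac{1 \cdot \frac{1}{5}}{3} = \frac{1}{3} \cdot \frac{1}{5} = \frac{1}{15} \approx 0.066667$)
$r{\left(H,t \right)} = \frac{16}{15} + t + \frac{91 H}{15}$ ($r{\left(H,t \right)} = \left(5 H + \frac{H}{H} t\right) + \left(\frac{1}{15} + 1\right) \left(1 + H\right) = \left(5 H + 1 t\right) + \frac{16 \left(1 + H\right)}{15} = \left(5 H + t\right) + \left(\frac{16}{15} + \frac{16 H}{15}\right) = \left(t + 5 H\right) + \left(\frac{16}{15} + \frac{16 H}{15}\right) = \frac{16}{15} + t + \frac{91 H}{15}$)
$r^{2}{\left(10,3 \right)} = \left(\frac{16}{15} + 3 + \frac{91}{15} \cdot 10\right)^{2} = \left(\frac{16}{15} + 3 + \frac{182}{3}\right)^{2} = \left(\frac{971}{15}\right)^{2} = \frac{942841}{225}$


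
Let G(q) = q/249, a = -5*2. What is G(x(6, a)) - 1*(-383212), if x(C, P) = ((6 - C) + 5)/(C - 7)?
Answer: 95419783/249 ≈ 3.8321e+5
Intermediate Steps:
a = -10
x(C, P) = (11 - C)/(-7 + C)
G(q) = q/249 (G(q) = q*(1/249) = q/249)
G(x(6, a)) - 1*(-383212) = ((11 - 1*6)/(-7 + 6))/249 - 1*(-383212) = ((11 - 6)/(-1))/249 + 383212 = (-1*5)/249 + 383212 = (1/249)*(-5) + 383212 = -5/249 + 383212 = 95419783/249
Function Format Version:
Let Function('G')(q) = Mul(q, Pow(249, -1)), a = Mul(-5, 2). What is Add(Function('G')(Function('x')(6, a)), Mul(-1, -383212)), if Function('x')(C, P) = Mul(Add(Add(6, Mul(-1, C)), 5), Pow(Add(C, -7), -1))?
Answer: Rational(95419783, 249) ≈ 3.8321e+5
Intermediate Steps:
a = -10
Function('x')(C, P) = Mul(Pow(Add(-7, C), -1), Add(11, Mul(-1, C))) (Function('x')(C, P) = Mul(Add(11, Mul(-1, C)), Pow(Add(-7, C), -1)) = Mul(Pow(Add(-7, C), -1), Add(11, Mul(-1, C))))
Function('G')(q) = Mul(Rational(1, 249), q) (Function('G')(q) = Mul(q, Rational(1, 249)) = Mul(Rational(1, 249), q))
Add(Function('G')(Function('x')(6, a)), Mul(-1, -383212)) = Add(Mul(Rational(1, 249), Mul(Pow(Add(-7, 6), -1), Add(11, Mul(-1, 6)))), Mul(-1, -383212)) = Add(Mul(Rational(1, 249), Mul(Pow(-1, -1), Add(11, -6))), 383212) = Add(Mul(Rational(1, 249), Mul(-1, 5)), 383212) = Add(Mul(Rational(1, 249), -5), 383212) = Add(Rational(-5, 249), 383212) = Rational(95419783, 249)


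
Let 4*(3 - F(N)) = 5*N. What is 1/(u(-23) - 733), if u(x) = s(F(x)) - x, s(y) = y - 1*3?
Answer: -4/2725 ≈ -0.0014679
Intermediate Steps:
F(N) = 3 - 5*N/4
s(y) = -3 + y (s(y) = y - 3 = -3 + y)
u(x) = -9*x/4 (u(x) = (-3 + (3 - 5*x/4)) - x = -5*x/4 - x = -9*x/4)
1/(u(-23) - 733) = 1/(-9/4*(-23) - 733) = 1/(207/4 - 733) = 1/(-2725/4) = -4/2725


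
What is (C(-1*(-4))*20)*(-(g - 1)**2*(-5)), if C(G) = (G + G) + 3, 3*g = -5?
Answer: 70400/9 ≈ 7822.2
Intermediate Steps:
g = -5/3 (g = (1/3)*(-5) = -5/3 ≈ -1.6667)
C(G) = 3 + 2*G (C(G) = 2*G + 3 = 3 + 2*G)
(C(-1*(-4))*20)*(-(g - 1)**2*(-5)) = ((3 + 2*(-1*(-4)))*20)*(-(-5/3 - 1)**2*(-5)) = ((3 + 2*4)*20)*(-(-8/3)**2*(-5)) = ((3 + 8)*20)*(-1*64/9*(-5)) = (11*20)*(-64/9*(-5)) = 220*(320/9) = 70400/9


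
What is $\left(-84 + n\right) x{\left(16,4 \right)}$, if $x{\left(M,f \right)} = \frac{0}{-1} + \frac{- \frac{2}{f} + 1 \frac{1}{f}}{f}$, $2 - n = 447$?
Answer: $\frac{529}{16} \approx 33.063$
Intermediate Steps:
$n = -445$ ($n = 2 - 447 = -445$)
$x{\left(M,f \right)} = - \frac{1}{f^{2}}$ ($x{\left(M,f \right)} = 0 \left(-1\right) + \frac{- \frac{2}{f} + \frac{1}{f}}{f} = 0 + \frac{\left(-1\right) \frac{1}{f}}{f} = 0 - \frac{1}{f^{2}} = - \frac{1}{f^{2}}$)
$\left(-84 + n\right) x{\left(16,4 \right)} = \left(-84 - 445\right) \left(- \frac{1}{16}\right) = - 529 \left(\left(-1\right) \frac{1}{16}\right) = \left(-529\right) \left(- \frac{1}{16}\right) = \frac{529}{16}$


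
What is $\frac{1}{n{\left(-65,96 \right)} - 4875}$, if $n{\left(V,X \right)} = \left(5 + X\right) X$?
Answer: $\frac{1}{4821} \approx 0.00020743$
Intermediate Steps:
$n{\left(V,X \right)} = X \left(5 + X\right)$
$\frac{1}{n{\left(-65,96 \right)} - 4875} = \frac{1}{96 \left(5 + 96\right) - 4875} = \frac{1}{96 \cdot 101 - 4875} = \frac{1}{9696 - 4875} = \frac{1}{4821}$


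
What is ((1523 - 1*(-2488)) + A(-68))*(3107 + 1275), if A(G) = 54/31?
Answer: 545098890/31 ≈ 1.7584e+7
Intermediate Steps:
A(G) = 54/31 (A(G) = 54*(1/31) = 54/31)
((1523 - 1*(-2488)) + A(-68))*(3107 + 1275) = ((1523 - 1*(-2488)) + 54/31)*(3107 + 1275) = ((1523 + 2488) + 54/31)*4382 = (4011 + 54/31)*4382 = (124395/31)*4382 = 545098890/31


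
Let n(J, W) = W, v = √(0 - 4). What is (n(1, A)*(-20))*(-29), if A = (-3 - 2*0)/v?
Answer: 870*I ≈ 870.0*I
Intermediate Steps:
v = 2*I (v = √(-4) = 2*I ≈ 2.0*I)
A = 3*I/2 (A = (-3 - 2*0)/((2*I)) = (-3 - 1*0)*(-I/2) = (-3 + 0)*(-I/2) = -(-3)*I/2 = 3*I/2 ≈ 1.5*I)
(n(1, A)*(-20))*(-29) = ((3*I/2)*(-20))*(-29) = -30*I*(-29) = 870*I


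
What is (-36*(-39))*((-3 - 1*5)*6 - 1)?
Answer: -68796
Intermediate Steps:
(-36*(-39))*((-3 - 1*5)*6 - 1) = 1404*((-3 - 5)*6 - 1) = 1404*(-8*6 - 1) = 1404*(-48 - 1) = 1404*(-49) = -68796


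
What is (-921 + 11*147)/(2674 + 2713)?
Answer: 696/5387 ≈ 0.12920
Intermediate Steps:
(-921 + 11*147)/(2674 + 2713) = (-921 + 1617)/5387 = 696*(1/5387) = 696/5387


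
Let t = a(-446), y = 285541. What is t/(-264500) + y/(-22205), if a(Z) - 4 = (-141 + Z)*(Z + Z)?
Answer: -4357615507/293661125 ≈ -14.839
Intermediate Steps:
a(Z) = 4 + 2*Z*(-141 + Z) (a(Z) = 4 + (-141 + Z)*(Z + Z) = 4 + (-141 + Z)*(2*Z) = 4 + 2*Z*(-141 + Z))
t = 523608 (t = 4 - 282*(-446) + 2*(-446)² = 4 + 125772 + 2*198916 = 4 + 125772 + 397832 = 523608)
t/(-264500) + y/(-22205) = 523608/(-264500) + 285541/(-22205) = 523608*(-1/264500) + 285541*(-1/22205) = -130902/66125 - 285541/22205 = -4357615507/293661125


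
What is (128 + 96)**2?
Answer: 50176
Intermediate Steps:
(128 + 96)**2 = 224**2 = 50176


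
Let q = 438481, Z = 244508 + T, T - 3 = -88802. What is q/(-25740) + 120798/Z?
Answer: -2413559167/148442580 ≈ -16.259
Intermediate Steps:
T = -88799 (T = 3 - 88802 = -88799)
Z = 155709 (Z = 244508 - 88799 = 155709)
q/(-25740) + 120798/Z = 438481/(-25740) + 120798/155709 = 438481*(-1/25740) + 120798*(1/155709) = -438481/25740 + 4474/5767 = -2413559167/148442580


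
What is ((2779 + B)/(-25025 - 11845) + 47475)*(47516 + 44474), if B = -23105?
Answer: 16102146475624/3687 ≈ 4.3673e+9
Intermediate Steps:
((2779 + B)/(-25025 - 11845) + 47475)*(47516 + 44474) = ((2779 - 23105)/(-25025 - 11845) + 47475)*(47516 + 44474) = (-20326/(-36870) + 47475)*91990 = (-20326*(-1/36870) + 47475)*91990 = (10163/18435 + 47475)*91990 = (875211788/18435)*91990 = 16102146475624/3687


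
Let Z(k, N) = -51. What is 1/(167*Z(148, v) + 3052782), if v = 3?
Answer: 1/3044265 ≈ 3.2849e-7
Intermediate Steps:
1/(167*Z(148, v) + 3052782) = 1/(167*(-51) + 3052782) = 1/(-8517 + 3052782) = 1/3044265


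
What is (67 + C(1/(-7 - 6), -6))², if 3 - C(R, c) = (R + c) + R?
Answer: 980100/169 ≈ 5799.4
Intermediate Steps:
C(R, c) = 3 - c - 2*R (C(R, c) = 3 - ((R + c) + R) = 3 - (c + 2*R) = 3 + (-c - 2*R) = 3 - c - 2*R)
(67 + C(1/(-7 - 6), -6))² = (67 + (3 - 1*(-6) - 2/(-7 - 6)))² = (67 + (3 + 6 - 2/(-13)))² = (67 + (3 + 6 - 2*(-1/13)))² = (67 + (3 + 6 + 2/13))² = (67 + 119/13)² = (990/13)² = 980100/169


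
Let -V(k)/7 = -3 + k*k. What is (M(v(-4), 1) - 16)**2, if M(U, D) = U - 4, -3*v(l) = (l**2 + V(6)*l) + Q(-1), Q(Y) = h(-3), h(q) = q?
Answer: 994009/9 ≈ 1.1045e+5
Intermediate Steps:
Q(Y) = -3
V(k) = 21 - 7*k**2 (V(k) = -7*(-3 + k*k) = -7*(-3 + k**2) = 21 - 7*k**2)
v(l) = 1 + 77*l - l**2/3 (v(l) = -((l**2 + (21 - 7*6**2)*l) - 3)/3 = -((l**2 + (21 - 7*36)*l) - 3)/3 = -((l**2 + (21 - 252)*l) - 3)/3 = -((l**2 - 231*l) - 3)/3 = -(-3 + l**2 - 231*l)/3 = 1 + 77*l - l**2/3)
M(U, D) = -4 + U
(M(v(-4), 1) - 16)**2 = ((-4 + (1 + 77*(-4) - 1/3*(-4)**2)) - 16)**2 = ((-4 + (1 - 308 - 1/3*16)) - 16)**2 = ((-4 + (1 - 308 - 16/3)) - 16)**2 = ((-4 - 937/3) - 16)**2 = (-949/3 - 16)**2 = (-997/3)**2 = 994009/9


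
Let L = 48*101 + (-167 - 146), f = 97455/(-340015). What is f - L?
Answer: -308413096/68003 ≈ -4535.3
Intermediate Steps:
f = -19491/68003 (f = 97455*(-1/340015) = -19491/68003 ≈ -0.28662)
L = 4535 (L = 4848 - 313 = 4535)
f - L = -19491/68003 - 1*4535 = -19491/68003 - 4535 = -308413096/68003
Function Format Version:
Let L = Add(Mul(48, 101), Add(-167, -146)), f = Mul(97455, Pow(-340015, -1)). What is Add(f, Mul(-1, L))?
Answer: Rational(-308413096, 68003) ≈ -4535.3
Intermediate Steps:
f = Rational(-19491, 68003) (f = Mul(97455, Rational(-1, 340015)) = Rational(-19491, 68003) ≈ -0.28662)
L = 4535 (L = Add(4848, -313) = 4535)
Add(f, Mul(-1, L)) = Add(Rational(-19491, 68003), Mul(-1, 4535)) = Add(Rational(-19491, 68003), -4535) = Rational(-308413096, 68003)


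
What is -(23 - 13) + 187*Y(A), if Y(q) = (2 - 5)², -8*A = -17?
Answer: 1673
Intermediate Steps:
A = 17/8 (A = -⅛*(-17) = 17/8 ≈ 2.1250)
Y(q) = 9 (Y(q) = (-3)² = 9)
-(23 - 13) + 187*Y(A) = -(23 - 13) + 187*9 = -1*10 + 1683 = -10 + 1683 = 1673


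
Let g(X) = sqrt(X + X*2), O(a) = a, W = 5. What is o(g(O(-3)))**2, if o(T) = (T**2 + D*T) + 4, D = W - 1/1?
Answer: (-5 + 12*I)**2 ≈ -119.0 - 120.0*I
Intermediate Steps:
D = 4 (D = 5 - 1/1 = 5 - 1*1 = 5 - 1 = 4)
g(X) = sqrt(3)*sqrt(X) (g(X) = sqrt(X + 2*X) = sqrt(3*X) = sqrt(3)*sqrt(X))
o(T) = 4 + T**2 + 4*T (o(T) = (T**2 + 4*T) + 4 = 4 + T**2 + 4*T)
o(g(O(-3)))**2 = (4 + (sqrt(3)*sqrt(-3))**2 + 4*(sqrt(3)*sqrt(-3)))**2 = (4 + (sqrt(3)*(I*sqrt(3)))**2 + 4*(sqrt(3)*(I*sqrt(3))))**2 = (4 + (3*I)**2 + 4*(3*I))**2 = (4 - 9 + 12*I)**2 = (-5 + 12*I)**2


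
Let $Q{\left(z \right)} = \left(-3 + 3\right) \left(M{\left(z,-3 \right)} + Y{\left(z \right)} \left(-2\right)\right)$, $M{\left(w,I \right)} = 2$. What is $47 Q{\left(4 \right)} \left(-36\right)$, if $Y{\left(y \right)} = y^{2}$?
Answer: $0$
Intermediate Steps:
$Q{\left(z \right)} = 0$ ($Q{\left(z \right)} = \left(-3 + 3\right) \left(2 + z^{2} \left(-2\right)\right) = 0 \left(2 - 2 z^{2}\right) = 0$)
$47 Q{\left(4 \right)} \left(-36\right) = 47 \cdot 0 \left(-36\right) = 0 \left(-36\right) = 0$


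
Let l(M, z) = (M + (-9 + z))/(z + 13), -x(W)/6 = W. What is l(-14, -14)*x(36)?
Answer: -7992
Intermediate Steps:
x(W) = -6*W
l(M, z) = (-9 + M + z)/(13 + z)
l(-14, -14)*x(36) = ((-9 - 14 - 14)/(13 - 14))*(-6*36) = (-37/(-1))*(-216) = -1*(-37)*(-216) = 37*(-216) = -7992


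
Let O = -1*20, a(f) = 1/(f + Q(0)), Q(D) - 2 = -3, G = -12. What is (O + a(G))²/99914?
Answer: 68121/16885466 ≈ 0.0040343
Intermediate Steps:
Q(D) = -1 (Q(D) = 2 - 3 = -1)
a(f) = 1/(-1 + f) (a(f) = 1/(f - 1) = 1/(-1 + f))
O = -20
(O + a(G))²/99914 = (-20 + 1/(-1 - 12))²/99914 = (-20 + 1/(-13))²*(1/99914) = (-20 - 1/13)²*(1/99914) = (-261/13)²*(1/99914) = (68121/169)*(1/99914) = 68121/16885466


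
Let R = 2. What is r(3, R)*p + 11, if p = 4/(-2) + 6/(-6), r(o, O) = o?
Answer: 2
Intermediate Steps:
p = -3 (p = 4*(-½) + 6*(-⅙) = -2 - 1 = -3)
r(3, R)*p + 11 = 3*(-3) + 11 = -9 + 11 = 2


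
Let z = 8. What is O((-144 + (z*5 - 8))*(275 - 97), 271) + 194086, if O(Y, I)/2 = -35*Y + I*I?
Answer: 1736488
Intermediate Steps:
O(Y, I) = -70*Y + 2*I² (O(Y, I) = 2*(-35*Y + I*I) = 2*(-35*Y + I²) = 2*(I² - 35*Y) = -70*Y + 2*I²)
O((-144 + (z*5 - 8))*(275 - 97), 271) + 194086 = (-70*(-144 + (8*5 - 8))*(275 - 97) + 2*271²) + 194086 = (-70*(-144 + (40 - 8))*178 + 2*73441) + 194086 = (-70*(-144 + 32)*178 + 146882) + 194086 = (-(-7840)*178 + 146882) + 194086 = (-70*(-19936) + 146882) + 194086 = (1395520 + 146882) + 194086 = 1542402 + 194086 = 1736488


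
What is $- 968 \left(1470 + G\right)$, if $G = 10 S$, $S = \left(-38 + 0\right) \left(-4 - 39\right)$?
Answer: $-17240080$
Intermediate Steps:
$S = 1634$ ($S = \left(-38\right) \left(-43\right) = 1634$)
$G = 16340$ ($G = 10 \cdot 1634 = 16340$)
$- 968 \left(1470 + G\right) = - 968 \left(1470 + 16340\right) = \left(-968\right) 17810 = -17240080$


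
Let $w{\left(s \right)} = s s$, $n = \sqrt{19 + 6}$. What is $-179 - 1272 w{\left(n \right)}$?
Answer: $-31979$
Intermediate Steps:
$n = 5$ ($n = \sqrt{25} = 5$)
$w{\left(s \right)} = s^{2}$
$-179 - 1272 w{\left(n \right)} = -179 - 1272 \cdot 5^{2} = -179 - 31800 = -31979$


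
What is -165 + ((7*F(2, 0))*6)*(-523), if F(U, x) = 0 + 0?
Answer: -165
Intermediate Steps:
F(U, x) = 0
-165 + ((7*F(2, 0))*6)*(-523) = -165 + ((7*0)*6)*(-523) = -165 + (0*6)*(-523) = -165 + 0*(-523) = -165 + 0 = -165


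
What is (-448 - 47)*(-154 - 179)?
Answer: 164835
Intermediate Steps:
(-448 - 47)*(-154 - 179) = -495*(-333) = 164835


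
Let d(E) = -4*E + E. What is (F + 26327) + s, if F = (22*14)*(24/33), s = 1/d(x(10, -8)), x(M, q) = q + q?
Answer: 1274449/48 ≈ 26551.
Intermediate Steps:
x(M, q) = 2*q
d(E) = -3*E
s = 1/48 (s = 1/(-6*(-8)) = 1/(-3*(-16)) = 1/48 ≈ 0.020833)
F = 224 (F = 308*(24*(1/33)) = 308*(8/11) = 224)
(F + 26327) + s = (224 + 26327) + 1/48 = 26551 + 1/48 = 1274449/48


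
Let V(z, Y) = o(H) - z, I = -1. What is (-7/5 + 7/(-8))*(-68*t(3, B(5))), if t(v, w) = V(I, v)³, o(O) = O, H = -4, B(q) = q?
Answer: -41769/10 ≈ -4176.9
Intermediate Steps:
V(z, Y) = -4 - z
t(v, w) = -27 (t(v, w) = (-4 - 1*(-1))³ = (-4 + 1)³ = (-3)³ = -27)
(-7/5 + 7/(-8))*(-68*t(3, B(5))) = (-7/5 + 7/(-8))*(-68*(-27)) = (-7*⅕ + 7*(-⅛))*1836 = (-7/5 - 7/8)*1836 = -91/40*1836 = -41769/10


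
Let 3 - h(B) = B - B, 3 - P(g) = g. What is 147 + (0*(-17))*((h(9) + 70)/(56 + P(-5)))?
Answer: 147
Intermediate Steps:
P(g) = 3 - g
h(B) = 3 (h(B) = 3 - (B - B) = 3 - 1*0 = 3 + 0 = 3)
147 + (0*(-17))*((h(9) + 70)/(56 + P(-5))) = 147 + (0*(-17))*((3 + 70)/(56 + (3 - 1*(-5)))) = 147 + 0*(73/(56 + (3 + 5))) = 147 + 0*(73/(56 + 8)) = 147 + 0*(73/64) = 147 + 0 = 147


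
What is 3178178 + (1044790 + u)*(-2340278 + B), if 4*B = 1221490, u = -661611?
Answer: -1559459752813/2 ≈ -7.7973e+11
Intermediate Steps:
B = 610745/2 (B = (¼)*1221490 = 610745/2 ≈ 3.0537e+5)
3178178 + (1044790 + u)*(-2340278 + B) = 3178178 + (1044790 - 661611)*(-2340278 + 610745/2) = 3178178 + 383179*(-4069811/2) = 3178178 - 1559466109169/2 = -1559459752813/2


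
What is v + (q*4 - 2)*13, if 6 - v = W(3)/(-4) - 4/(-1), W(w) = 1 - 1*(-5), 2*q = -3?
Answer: -201/2 ≈ -100.50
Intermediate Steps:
q = -3/2 (q = (½)*(-3) = -3/2 ≈ -1.5000)
W(w) = 6 (W(w) = 1 + 5 = 6)
v = 7/2 (v = 6 - (6/(-4) - 4/(-1)) = 6 - (6*(-¼) - 4*(-1)) = 6 - (-3/2 + 4) = 6 - 1*5/2 = 6 - 5/2 = 7/2 ≈ 3.5000)
v + (q*4 - 2)*13 = 7/2 + (-3/2*4 - 2)*13 = 7/2 + (-6 - 2)*13 = 7/2 - 8*13 = 7/2 - 104 = -201/2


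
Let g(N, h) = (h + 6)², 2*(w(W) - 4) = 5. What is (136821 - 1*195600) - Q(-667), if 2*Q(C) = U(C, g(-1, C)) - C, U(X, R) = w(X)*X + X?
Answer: -226445/4 ≈ -56611.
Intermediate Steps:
w(W) = 13/2 (w(W) = 4 + (½)*5 = 4 + 5/2 = 13/2)
g(N, h) = (6 + h)²
U(X, R) = 15*X/2 (U(X, R) = 13*X/2 + X = 15*X/2)
Q(C) = 13*C/4 (Q(C) = (15*C/2 - C)/2 = (13*C/2)/2 = 13*C/4)
(136821 - 1*195600) - Q(-667) = (136821 - 1*195600) - 13*(-667)/4 = (136821 - 195600) - 1*(-8671/4) = -58779 + 8671/4 = -226445/4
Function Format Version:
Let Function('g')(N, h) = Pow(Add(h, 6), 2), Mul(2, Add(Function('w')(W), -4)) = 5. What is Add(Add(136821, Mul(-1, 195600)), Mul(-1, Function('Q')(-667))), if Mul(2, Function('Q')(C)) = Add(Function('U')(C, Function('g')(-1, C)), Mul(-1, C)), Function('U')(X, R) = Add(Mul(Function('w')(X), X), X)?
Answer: Rational(-226445, 4) ≈ -56611.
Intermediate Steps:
Function('w')(W) = Rational(13, 2) (Function('w')(W) = Add(4, Mul(Rational(1, 2), 5)) = Add(4, Rational(5, 2)) = Rational(13, 2))
Function('g')(N, h) = Pow(Add(6, h), 2)
Function('U')(X, R) = Mul(Rational(15, 2), X) (Function('U')(X, R) = Add(Mul(Rational(13, 2), X), X) = Mul(Rational(15, 2), X))
Function('Q')(C) = Mul(Rational(13, 4), C) (Function('Q')(C) = Mul(Rational(1, 2), Add(Mul(Rational(15, 2), C), Mul(-1, C))) = Mul(Rational(1, 2), Mul(Rational(13, 2), C)) = Mul(Rational(13, 4), C))
Add(Add(136821, Mul(-1, 195600)), Mul(-1, Function('Q')(-667))) = Add(Add(136821, Mul(-1, 195600)), Mul(-1, Mul(Rational(13, 4), -667))) = Add(Add(136821, -195600), Mul(-1, Rational(-8671, 4))) = Add(-58779, Rational(8671, 4)) = Rational(-226445, 4)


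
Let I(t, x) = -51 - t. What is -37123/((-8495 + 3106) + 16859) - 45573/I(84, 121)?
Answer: 34514047/103230 ≈ 334.34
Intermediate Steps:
-37123/((-8495 + 3106) + 16859) - 45573/I(84, 121) = -37123/((-8495 + 3106) + 16859) - 45573/(-51 - 1*84) = -37123/(-5389 + 16859) - 45573/(-51 - 84) = -37123/11470 - 45573/(-135) = -37123*1/11470 - 45573*(-1/135) = -37123/11470 + 15191/45 = 34514047/103230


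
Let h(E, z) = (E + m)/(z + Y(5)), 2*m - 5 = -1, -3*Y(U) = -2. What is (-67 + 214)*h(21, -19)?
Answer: -10143/55 ≈ -184.42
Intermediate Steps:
Y(U) = ⅔ (Y(U) = -⅓*(-2) = ⅔)
m = 2 (m = 5/2 + (½)*(-1) = 5/2 - ½ = 2)
h(E, z) = (2 + E)/(⅔ + z) (h(E, z) = (E + 2)/(z + ⅔) = (2 + E)/(⅔ + z))
(-67 + 214)*h(21, -19) = (-67 + 214)*(3*(2 + 21)/(2 + 3*(-19))) = 147*(3*23/(2 - 57)) = 147*(3*23/(-55)) = 147*(3*(-1/55)*23) = 147*(-69/55) = -10143/55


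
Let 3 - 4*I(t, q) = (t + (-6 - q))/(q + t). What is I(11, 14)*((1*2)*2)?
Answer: 84/25 ≈ 3.3600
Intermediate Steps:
I(t, q) = 3/4 - (-6 + t - q)/(4*(q + t)) (I(t, q) = 3/4 - (t + (-6 - q))/(4*(q + t)) = 3/4 - (-6 + t - q)/(4*(q + t)))
I(11, 14)*((1*2)*2) = ((3/2 + 14 + (1/2)*11)/(14 + 11))*((1*2)*2) = ((3/2 + 14 + 11/2)/25)*(2*2) = ((1/25)*21)*4 = (21/25)*4 = 84/25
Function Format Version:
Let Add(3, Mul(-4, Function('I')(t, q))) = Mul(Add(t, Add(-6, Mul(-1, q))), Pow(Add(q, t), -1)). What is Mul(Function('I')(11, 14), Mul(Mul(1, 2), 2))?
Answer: Rational(84, 25) ≈ 3.3600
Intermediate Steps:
Function('I')(t, q) = Add(Rational(3, 4), Mul(Rational(-1, 4), Pow(Add(q, t), -1), Add(-6, t, Mul(-1, q)))) (Function('I')(t, q) = Add(Rational(3, 4), Mul(Rational(-1, 4), Mul(Add(t, Add(-6, Mul(-1, q))), Pow(Add(q, t), -1)))) = Add(Rational(3, 4), Mul(Rational(-1, 4), Mul(Add(-6, t, Mul(-1, q)), Pow(Add(q, t), -1)))) = Add(Rational(3, 4), Mul(Rational(-1, 4), Mul(Pow(Add(q, t), -1), Add(-6, t, Mul(-1, q))))) = Add(Rational(3, 4), Mul(Rational(-1, 4), Pow(Add(q, t), -1), Add(-6, t, Mul(-1, q)))))
Mul(Function('I')(11, 14), Mul(Mul(1, 2), 2)) = Mul(Mul(Pow(Add(14, 11), -1), Add(Rational(3, 2), 14, Mul(Rational(1, 2), 11))), Mul(Mul(1, 2), 2)) = Mul(Mul(Pow(25, -1), Add(Rational(3, 2), 14, Rational(11, 2))), Mul(2, 2)) = Mul(Mul(Rational(1, 25), 21), 4) = Mul(Rational(21, 25), 4) = Rational(84, 25)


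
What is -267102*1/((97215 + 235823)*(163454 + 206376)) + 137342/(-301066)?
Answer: -4229035861500353/9270382389203410 ≈ -0.45619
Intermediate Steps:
-267102*1/((97215 + 235823)*(163454 + 206376)) + 137342/(-301066) = -267102/(333038*369830) + 137342*(-1/301066) = -267102/123167443540 - 68671/150533 = -267102*1/123167443540 - 68671/150533 = -133551/61583721770 - 68671/150533 = -4229035861500353/9270382389203410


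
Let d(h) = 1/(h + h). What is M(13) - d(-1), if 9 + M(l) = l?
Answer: 9/2 ≈ 4.5000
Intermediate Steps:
d(h) = 1/(2*h)
M(l) = -9 + l
M(13) - d(-1) = (-9 + 13) - 1/(2*(-1)) = 4 - (-1)/2 = 4 - 1*(-1/2) = 4 + 1/2 = 9/2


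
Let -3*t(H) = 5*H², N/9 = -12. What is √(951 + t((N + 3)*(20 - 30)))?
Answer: 3*I*√204061 ≈ 1355.2*I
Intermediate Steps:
N = -108 (N = 9*(-12) = -108)
t(H) = -5*H²/3
√(951 + t((N + 3)*(20 - 30))) = √(951 - 5*(-108 + 3)²*(20 - 30)²/3) = √(951 - 5*(-105*(-10))²/3) = √(951 - 5/3*1050²) = √(951 - 5/3*1102500) = √(951 - 1837500) = √(-1836549) = 3*I*√204061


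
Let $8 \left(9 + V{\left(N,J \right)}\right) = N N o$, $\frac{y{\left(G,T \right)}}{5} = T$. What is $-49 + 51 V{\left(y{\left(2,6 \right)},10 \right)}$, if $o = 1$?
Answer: $\frac{10459}{2} \approx 5229.5$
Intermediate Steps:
$y{\left(G,T \right)} = 5 T$
$V{\left(N,J \right)} = -9 + \frac{N^{2}}{8}$ ($V{\left(N,J \right)} = -9 + \frac{N N 1}{8} = -9 + \frac{N^{2} \cdot 1}{8} = -9 + \frac{N^{2}}{8}$)
$-49 + 51 V{\left(y{\left(2,6 \right)},10 \right)} = -49 + 51 \left(-9 + \frac{\left(5 \cdot 6\right)^{2}}{8}\right) = -49 + 51 \left(-9 + \frac{30^{2}}{8}\right) = -49 + 51 \left(-9 + \frac{1}{8} \cdot 900\right) = -49 + 51 \left(-9 + \frac{225}{2}\right) = -49 + 51 \cdot \frac{207}{2} = -49 + \frac{10557}{2} = \frac{10459}{2}$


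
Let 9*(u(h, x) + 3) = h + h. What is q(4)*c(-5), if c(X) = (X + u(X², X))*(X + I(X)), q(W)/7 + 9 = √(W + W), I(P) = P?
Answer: -1540 + 3080*√2/9 ≈ -1056.0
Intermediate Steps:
q(W) = -63 + 7*√2*√W (q(W) = -63 + 7*√(W + W) = -63 + 7*√(2*W) = -63 + 7*(√2*√W) = -63 + 7*√2*√W)
u(h, x) = -3 + 2*h/9 (u(h, x) = -3 + (h + h)/9 = -3 + (2*h)/9 = -3 + 2*h/9)
c(X) = 2*X*(-3 + X + 2*X²/9) (c(X) = (X + (-3 + 2*X²/9))*(X + X) = (-3 + X + 2*X²/9)*(2*X) = 2*X*(-3 + X + 2*X²/9))
q(4)*c(-5) = (-63 + 7*√2*√4)*((2/9)*(-5)*(-27 + 2*(-5)² + 9*(-5))) = (-63 + 7*√2*2)*((2/9)*(-5)*(-27 + 2*25 - 45)) = (-63 + 14*√2)*((2/9)*(-5)*(-27 + 50 - 45)) = (-63 + 14*√2)*((2/9)*(-5)*(-22)) = (-63 + 14*√2)*(220/9) = -1540 + 3080*√2/9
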